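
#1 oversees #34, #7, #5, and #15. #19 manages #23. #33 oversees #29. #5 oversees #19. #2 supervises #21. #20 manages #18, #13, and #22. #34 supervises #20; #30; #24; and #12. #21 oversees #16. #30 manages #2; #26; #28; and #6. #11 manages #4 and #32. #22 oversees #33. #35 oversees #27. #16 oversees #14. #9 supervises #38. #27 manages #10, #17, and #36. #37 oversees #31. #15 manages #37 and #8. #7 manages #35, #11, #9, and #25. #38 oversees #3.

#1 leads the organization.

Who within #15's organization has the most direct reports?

Direct-report counts within #15's organization: #15 has 2; #37 has 1. The largest is 2, held by #15.

#15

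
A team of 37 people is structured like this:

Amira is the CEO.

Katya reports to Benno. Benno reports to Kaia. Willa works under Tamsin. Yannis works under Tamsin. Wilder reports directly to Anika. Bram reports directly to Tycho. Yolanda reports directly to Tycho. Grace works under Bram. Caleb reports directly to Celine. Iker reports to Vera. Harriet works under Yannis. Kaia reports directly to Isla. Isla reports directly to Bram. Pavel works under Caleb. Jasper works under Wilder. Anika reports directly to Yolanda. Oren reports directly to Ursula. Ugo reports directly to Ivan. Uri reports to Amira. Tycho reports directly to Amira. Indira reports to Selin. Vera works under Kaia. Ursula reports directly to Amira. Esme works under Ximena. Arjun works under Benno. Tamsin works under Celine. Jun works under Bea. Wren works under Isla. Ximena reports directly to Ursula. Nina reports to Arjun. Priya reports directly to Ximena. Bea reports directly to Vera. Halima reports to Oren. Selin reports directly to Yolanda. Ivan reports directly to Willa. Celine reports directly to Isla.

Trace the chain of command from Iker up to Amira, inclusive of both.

Iker -> Vera -> Kaia -> Isla -> Bram -> Tycho -> Amira

Iker reports to Vera. Vera reports to Kaia. Kaia reports to Isla. Isla reports to Bram. Bram reports to Tycho. Tycho reports to Amira. Amira is at the top.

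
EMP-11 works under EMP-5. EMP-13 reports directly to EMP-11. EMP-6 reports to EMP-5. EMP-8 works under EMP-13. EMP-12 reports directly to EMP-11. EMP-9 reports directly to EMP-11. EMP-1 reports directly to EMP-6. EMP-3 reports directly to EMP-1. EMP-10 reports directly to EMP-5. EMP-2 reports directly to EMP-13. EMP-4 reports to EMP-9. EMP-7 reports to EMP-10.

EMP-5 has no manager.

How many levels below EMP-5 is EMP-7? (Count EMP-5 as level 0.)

2

Chain from EMP-7 up to EMP-5: EMP-7 → EMP-10 → EMP-5. That is 2 steps up, so EMP-7 is 2 levels below EMP-5.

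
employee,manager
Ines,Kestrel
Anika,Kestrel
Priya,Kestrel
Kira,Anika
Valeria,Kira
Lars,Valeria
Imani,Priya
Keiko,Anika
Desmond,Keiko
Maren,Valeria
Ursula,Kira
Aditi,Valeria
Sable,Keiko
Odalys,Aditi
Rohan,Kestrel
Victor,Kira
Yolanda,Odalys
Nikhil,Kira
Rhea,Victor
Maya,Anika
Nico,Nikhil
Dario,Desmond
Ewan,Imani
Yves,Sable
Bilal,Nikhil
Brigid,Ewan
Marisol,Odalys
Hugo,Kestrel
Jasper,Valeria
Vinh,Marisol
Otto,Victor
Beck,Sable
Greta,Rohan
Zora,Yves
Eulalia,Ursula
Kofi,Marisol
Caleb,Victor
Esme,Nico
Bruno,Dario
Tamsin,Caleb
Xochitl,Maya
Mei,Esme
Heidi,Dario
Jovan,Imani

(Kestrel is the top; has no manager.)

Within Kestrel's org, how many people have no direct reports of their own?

The people in Kestrel's organization with no one reporting to them are Hugo, Greta, Jovan, Brigid, Xochitl, Beck, Zora, Heidi, Bruno, Bilal, Mei, Tamsin, Otto, Rhea, Eulalia, Jasper, Kofi, Vinh, Yolanda, Maren, Lars, Ines. That is 22.

22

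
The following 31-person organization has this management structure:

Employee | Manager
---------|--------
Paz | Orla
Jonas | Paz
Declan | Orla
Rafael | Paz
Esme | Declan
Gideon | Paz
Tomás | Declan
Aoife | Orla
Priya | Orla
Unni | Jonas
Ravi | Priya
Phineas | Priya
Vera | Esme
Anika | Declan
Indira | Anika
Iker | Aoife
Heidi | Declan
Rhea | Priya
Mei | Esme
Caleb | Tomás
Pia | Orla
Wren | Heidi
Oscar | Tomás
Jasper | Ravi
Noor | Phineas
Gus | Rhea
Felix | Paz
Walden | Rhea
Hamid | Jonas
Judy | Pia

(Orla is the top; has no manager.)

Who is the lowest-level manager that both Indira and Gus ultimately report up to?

Indira's chain of managers is Anika, Declan, Orla. Gus's chain of managers is Rhea, Priya, Orla. The first manager that appears in both chains is Orla.

Orla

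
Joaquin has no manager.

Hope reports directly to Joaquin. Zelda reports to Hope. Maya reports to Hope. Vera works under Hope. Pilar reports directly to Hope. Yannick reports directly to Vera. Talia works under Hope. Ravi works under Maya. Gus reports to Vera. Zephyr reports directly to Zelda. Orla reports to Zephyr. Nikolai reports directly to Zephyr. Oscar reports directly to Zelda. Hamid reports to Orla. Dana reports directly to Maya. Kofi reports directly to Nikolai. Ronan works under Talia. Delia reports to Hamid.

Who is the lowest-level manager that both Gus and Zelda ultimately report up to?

Hope

Gus's chain of managers is Vera, Hope, Joaquin. Zelda's chain of managers is Hope, Joaquin. The first manager that appears in both chains is Hope.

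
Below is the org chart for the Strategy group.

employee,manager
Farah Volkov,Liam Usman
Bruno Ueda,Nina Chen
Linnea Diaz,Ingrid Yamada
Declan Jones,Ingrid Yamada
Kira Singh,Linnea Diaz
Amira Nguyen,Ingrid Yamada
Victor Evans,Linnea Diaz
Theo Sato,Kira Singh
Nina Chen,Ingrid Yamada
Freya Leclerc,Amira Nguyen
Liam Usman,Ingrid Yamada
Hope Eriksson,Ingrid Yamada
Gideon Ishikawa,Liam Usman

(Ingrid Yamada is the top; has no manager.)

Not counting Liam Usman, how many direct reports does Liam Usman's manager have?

5

Liam Usman reports to Ingrid Yamada. Ingrid Yamada's other direct reports are Hope Eriksson, Linnea Diaz, Amira Nguyen, Nina Chen, Declan Jones — 5 peers.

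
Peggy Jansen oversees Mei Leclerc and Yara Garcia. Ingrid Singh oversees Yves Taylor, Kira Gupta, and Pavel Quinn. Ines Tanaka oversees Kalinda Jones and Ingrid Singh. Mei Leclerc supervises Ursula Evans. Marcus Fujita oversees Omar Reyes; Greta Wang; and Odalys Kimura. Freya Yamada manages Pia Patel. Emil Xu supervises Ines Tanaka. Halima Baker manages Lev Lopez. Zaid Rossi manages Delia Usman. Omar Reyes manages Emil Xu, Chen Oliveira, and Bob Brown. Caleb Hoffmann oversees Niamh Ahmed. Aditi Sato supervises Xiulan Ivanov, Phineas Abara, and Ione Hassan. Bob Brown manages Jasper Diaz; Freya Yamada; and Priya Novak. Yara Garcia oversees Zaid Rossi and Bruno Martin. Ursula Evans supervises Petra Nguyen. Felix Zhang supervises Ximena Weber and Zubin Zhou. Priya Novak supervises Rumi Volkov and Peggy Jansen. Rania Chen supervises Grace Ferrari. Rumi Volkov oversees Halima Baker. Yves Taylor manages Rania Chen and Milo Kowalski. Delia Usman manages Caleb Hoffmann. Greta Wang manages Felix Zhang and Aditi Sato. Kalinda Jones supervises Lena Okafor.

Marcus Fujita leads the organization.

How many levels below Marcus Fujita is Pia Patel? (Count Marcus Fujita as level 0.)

Chain from Pia Patel up to Marcus Fujita: Pia Patel → Freya Yamada → Bob Brown → Omar Reyes → Marcus Fujita. That is 4 steps up, so Pia Patel is 4 levels below Marcus Fujita.

4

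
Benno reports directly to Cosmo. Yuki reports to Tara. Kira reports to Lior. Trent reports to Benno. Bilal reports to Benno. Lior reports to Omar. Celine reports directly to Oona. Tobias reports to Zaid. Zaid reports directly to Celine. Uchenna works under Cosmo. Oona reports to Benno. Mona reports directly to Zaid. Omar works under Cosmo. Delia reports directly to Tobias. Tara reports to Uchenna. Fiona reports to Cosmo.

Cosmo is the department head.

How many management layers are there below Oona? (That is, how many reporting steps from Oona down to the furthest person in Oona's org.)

The longest chain under Oona runs Oona → Celine → Zaid → Tobias → Delia, which is 4 levels below Oona.

4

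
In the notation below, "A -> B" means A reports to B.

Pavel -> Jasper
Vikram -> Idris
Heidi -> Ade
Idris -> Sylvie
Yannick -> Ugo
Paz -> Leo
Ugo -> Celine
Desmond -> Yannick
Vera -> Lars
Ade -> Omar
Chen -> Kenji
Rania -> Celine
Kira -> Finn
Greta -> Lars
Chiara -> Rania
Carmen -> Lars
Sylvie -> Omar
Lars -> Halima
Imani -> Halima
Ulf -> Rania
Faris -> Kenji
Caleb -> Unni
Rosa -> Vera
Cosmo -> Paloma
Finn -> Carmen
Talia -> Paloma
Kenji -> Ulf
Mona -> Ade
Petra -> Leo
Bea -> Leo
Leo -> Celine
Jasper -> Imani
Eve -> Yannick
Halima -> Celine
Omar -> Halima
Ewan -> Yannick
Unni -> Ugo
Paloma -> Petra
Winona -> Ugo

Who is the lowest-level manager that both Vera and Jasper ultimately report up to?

Vera's chain of managers is Lars, Halima, Celine. Jasper's chain of managers is Imani, Halima, Celine. The first manager that appears in both chains is Halima.

Halima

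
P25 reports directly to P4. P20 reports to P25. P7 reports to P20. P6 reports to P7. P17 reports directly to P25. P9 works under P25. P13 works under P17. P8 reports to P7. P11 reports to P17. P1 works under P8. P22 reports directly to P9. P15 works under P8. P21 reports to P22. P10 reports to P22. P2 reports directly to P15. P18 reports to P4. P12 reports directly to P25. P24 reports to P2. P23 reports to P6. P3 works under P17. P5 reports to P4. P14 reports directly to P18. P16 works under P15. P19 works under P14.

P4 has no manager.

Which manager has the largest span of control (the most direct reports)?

Direct-report counts: P4 has 3; P18 has 1; P14 has 1; P25 has 4; P9 has 1; P22 has 2; P17 has 3; P20 has 1; P7 has 2; P8 has 2; P15 has 2; P2 has 1; P6 has 1. The largest is 4, held by P25.

P25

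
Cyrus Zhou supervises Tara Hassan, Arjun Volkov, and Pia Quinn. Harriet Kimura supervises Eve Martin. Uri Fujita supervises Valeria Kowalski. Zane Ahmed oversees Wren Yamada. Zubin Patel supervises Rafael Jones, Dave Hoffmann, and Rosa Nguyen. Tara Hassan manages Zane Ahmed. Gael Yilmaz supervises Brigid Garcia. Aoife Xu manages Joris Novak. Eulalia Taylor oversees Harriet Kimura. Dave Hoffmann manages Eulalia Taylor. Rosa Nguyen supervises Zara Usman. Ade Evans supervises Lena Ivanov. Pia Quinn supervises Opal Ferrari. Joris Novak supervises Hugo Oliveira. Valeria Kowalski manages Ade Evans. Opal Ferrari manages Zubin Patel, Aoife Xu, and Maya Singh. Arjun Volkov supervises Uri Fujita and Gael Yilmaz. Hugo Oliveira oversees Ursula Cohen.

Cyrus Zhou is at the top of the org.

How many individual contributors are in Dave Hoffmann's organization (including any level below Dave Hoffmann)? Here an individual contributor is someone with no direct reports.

The only person in Dave Hoffmann's organization with no one reporting to them is Eve Martin. That is 1.

1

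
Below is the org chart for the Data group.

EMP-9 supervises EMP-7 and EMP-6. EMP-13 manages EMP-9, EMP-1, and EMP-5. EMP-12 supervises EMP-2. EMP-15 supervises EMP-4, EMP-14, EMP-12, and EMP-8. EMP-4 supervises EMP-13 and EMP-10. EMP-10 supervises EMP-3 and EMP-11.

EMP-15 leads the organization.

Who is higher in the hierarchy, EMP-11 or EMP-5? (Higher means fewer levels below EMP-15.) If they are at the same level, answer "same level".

same level

Both EMP-11 and EMP-5 are 3 levels below EMP-15.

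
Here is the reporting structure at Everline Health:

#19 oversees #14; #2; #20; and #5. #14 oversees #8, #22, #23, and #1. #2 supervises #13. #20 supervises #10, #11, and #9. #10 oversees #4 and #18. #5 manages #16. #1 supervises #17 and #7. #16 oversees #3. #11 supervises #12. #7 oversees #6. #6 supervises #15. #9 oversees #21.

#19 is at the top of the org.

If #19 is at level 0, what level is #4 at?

3

Chain from #4 up to #19: #4 → #10 → #20 → #19. That is 3 steps up, so #4 is 3 levels below #19.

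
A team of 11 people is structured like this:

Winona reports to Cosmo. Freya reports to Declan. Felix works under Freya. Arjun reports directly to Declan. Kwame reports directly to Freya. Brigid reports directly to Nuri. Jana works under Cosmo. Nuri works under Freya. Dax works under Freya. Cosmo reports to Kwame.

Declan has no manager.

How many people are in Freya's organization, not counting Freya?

Freya directly manages Kwame, Dax, Nuri, Felix. Under Kwame: Cosmo, Winona, Jana (3). Dax has no reports. Under Nuri: Brigid (1). Felix has no reports. So Freya's organization is 4 direct reports plus everyone under them: 4 + 1 + 2 + 1 = 8.

8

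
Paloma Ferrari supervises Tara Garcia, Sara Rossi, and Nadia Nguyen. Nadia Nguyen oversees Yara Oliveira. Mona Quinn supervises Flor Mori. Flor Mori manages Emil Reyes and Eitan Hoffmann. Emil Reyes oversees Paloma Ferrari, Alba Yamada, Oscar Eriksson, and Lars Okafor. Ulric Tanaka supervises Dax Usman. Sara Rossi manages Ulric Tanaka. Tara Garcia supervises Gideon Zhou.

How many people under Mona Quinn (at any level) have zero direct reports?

The people in Mona Quinn's organization with no one reporting to them are Eitan Hoffmann, Lars Okafor, Oscar Eriksson, Alba Yamada, Yara Oliveira, Dax Usman, Gideon Zhou. That is 7.

7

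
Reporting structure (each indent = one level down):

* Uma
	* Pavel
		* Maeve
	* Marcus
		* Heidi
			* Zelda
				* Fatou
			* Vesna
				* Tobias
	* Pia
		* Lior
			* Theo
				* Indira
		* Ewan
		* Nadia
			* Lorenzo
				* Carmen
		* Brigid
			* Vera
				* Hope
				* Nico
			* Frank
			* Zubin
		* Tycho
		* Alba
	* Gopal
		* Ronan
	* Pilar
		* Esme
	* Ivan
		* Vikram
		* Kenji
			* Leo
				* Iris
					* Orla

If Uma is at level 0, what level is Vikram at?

Chain from Vikram up to Uma: Vikram → Ivan → Uma. That is 2 steps up, so Vikram is 2 levels below Uma.

2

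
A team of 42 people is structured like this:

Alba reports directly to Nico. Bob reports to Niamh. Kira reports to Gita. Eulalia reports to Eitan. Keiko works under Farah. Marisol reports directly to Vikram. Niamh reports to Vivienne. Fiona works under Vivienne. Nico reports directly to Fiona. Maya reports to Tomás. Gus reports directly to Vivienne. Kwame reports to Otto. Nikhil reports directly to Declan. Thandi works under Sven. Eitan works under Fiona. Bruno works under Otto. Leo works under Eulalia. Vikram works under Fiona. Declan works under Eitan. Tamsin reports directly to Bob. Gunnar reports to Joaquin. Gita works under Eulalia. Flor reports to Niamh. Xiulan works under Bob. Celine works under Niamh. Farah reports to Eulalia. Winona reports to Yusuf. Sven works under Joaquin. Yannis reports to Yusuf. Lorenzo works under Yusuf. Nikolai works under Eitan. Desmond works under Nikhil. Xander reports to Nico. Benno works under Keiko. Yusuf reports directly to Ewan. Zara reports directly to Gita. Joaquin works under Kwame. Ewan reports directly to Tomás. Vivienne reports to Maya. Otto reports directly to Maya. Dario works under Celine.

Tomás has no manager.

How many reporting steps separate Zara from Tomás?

Chain from Zara up to Tomás: Zara → Gita → Eulalia → Eitan → Fiona → Vivienne → Maya → Tomás. That is 7 steps up, so Zara is 7 levels below Tomás.

7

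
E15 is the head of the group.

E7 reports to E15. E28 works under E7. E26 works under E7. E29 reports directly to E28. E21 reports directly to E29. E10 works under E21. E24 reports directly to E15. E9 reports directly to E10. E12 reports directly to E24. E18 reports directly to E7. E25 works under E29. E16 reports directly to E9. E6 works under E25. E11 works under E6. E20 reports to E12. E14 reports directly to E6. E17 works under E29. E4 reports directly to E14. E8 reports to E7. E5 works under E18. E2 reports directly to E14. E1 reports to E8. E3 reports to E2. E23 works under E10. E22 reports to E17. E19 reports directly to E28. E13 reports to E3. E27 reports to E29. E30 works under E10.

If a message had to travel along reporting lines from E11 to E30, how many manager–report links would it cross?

6

E11 is 3 levels below E29, and E30 is 3 levels below E29 (their lowest common manager). The shortest path runs up from E11 to E29 and back down to E30: 3 + 3 = 6 links.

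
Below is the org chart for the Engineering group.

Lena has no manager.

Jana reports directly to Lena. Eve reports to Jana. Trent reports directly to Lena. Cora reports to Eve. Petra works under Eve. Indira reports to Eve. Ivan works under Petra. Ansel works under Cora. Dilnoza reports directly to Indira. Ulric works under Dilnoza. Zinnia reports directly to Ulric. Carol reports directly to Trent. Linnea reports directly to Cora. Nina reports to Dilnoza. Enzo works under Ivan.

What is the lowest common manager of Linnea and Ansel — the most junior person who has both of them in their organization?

Linnea's chain of managers is Cora, Eve, Jana, Lena. Ansel's chain of managers is Cora, Eve, Jana, Lena. The first manager that appears in both chains is Cora.

Cora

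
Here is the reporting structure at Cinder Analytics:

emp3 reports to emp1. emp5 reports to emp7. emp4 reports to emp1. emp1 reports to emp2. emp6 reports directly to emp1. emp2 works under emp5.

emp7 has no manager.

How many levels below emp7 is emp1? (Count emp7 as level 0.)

3

Chain from emp1 up to emp7: emp1 → emp2 → emp5 → emp7. That is 3 steps up, so emp1 is 3 levels below emp7.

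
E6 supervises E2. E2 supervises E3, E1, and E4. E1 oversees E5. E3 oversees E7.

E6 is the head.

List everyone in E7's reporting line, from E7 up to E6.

E7 reports to E3. E3 reports to E2. E2 reports to E6. E6 is at the top.

E7 -> E3 -> E2 -> E6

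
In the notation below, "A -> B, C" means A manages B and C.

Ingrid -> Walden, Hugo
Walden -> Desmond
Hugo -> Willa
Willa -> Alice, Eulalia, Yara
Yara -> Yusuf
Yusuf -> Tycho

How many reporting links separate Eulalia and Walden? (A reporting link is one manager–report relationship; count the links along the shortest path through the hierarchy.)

4

Eulalia is 3 levels below Ingrid, and Walden is 1 level below Ingrid (their lowest common manager). The shortest path runs up from Eulalia to Ingrid and back down to Walden: 3 + 1 = 4 links.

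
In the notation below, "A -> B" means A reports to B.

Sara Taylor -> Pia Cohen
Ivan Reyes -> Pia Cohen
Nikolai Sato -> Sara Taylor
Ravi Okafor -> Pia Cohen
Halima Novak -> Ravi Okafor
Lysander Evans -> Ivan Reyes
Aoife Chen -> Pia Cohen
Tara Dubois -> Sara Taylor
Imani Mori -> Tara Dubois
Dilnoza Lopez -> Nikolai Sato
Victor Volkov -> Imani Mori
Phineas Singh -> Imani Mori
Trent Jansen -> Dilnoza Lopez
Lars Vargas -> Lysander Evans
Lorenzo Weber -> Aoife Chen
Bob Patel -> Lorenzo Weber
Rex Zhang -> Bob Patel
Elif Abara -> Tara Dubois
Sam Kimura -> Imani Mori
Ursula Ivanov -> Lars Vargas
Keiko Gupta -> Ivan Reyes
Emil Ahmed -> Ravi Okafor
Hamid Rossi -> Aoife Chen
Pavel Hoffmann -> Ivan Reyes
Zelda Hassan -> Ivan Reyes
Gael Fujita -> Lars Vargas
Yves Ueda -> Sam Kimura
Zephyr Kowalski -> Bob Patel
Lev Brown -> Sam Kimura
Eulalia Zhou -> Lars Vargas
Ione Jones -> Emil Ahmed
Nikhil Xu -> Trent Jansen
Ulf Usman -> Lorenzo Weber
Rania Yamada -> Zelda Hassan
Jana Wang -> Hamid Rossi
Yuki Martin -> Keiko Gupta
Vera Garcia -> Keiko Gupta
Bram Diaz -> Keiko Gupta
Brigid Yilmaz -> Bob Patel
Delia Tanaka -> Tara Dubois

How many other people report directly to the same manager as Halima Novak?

1

Halima Novak reports to Ravi Okafor. Ravi Okafor's other direct reports are Emil Ahmed — 1 peer.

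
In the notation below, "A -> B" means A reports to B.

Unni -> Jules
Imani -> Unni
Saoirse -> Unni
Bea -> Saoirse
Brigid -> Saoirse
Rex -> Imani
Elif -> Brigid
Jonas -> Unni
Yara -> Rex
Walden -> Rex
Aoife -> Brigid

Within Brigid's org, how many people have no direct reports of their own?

2

The people in Brigid's organization with no one reporting to them are Aoife, Elif. That is 2.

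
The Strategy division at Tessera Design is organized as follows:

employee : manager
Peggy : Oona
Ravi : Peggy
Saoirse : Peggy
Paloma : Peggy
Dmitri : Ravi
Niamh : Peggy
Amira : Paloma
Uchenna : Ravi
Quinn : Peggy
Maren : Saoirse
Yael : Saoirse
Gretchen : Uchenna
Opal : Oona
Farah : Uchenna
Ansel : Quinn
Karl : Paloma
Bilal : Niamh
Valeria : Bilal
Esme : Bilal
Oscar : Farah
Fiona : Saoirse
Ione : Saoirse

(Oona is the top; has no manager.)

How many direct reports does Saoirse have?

4

Saoirse directly manages Maren, Yael, Fiona, Ione. That is 4 direct reports.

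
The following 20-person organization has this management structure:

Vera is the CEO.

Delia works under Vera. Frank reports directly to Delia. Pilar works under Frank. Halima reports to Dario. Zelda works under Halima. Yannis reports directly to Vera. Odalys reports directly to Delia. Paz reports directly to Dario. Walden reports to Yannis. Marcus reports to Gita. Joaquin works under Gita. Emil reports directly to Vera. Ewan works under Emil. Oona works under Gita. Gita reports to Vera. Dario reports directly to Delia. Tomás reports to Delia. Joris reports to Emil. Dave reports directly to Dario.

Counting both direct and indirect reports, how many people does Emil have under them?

2

Emil directly manages Ewan, Joris. Ewan has no reports. Joris has no reports. So Emil's organization is 2 direct reports plus everyone under them: 1 + 1 = 2.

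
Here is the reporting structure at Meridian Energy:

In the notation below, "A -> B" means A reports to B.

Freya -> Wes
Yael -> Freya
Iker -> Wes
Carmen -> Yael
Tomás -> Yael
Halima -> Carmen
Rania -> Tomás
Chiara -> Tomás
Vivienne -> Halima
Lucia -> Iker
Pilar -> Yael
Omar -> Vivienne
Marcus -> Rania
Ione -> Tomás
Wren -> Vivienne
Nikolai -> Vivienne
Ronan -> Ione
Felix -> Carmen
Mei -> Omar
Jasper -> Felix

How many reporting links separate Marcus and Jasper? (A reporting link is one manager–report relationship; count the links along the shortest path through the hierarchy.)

Marcus is 3 levels below Yael, and Jasper is 3 levels below Yael (their lowest common manager). The shortest path runs up from Marcus to Yael and back down to Jasper: 3 + 3 = 6 links.

6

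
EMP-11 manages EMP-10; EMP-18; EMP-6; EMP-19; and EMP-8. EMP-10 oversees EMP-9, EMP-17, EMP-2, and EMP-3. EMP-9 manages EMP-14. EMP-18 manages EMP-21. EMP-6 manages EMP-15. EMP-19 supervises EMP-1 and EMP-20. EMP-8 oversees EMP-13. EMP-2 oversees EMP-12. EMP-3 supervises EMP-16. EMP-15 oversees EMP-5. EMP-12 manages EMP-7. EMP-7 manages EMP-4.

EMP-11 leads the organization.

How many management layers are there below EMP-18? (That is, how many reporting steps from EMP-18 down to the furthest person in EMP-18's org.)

The longest chain under EMP-18 runs EMP-18 → EMP-21, which is 1 level below EMP-18.

1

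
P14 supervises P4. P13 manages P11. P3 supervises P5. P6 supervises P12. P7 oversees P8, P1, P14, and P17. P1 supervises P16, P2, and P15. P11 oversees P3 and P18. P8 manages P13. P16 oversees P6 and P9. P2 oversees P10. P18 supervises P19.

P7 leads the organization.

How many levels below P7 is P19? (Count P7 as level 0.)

Chain from P19 up to P7: P19 → P18 → P11 → P13 → P8 → P7. That is 5 steps up, so P19 is 5 levels below P7.

5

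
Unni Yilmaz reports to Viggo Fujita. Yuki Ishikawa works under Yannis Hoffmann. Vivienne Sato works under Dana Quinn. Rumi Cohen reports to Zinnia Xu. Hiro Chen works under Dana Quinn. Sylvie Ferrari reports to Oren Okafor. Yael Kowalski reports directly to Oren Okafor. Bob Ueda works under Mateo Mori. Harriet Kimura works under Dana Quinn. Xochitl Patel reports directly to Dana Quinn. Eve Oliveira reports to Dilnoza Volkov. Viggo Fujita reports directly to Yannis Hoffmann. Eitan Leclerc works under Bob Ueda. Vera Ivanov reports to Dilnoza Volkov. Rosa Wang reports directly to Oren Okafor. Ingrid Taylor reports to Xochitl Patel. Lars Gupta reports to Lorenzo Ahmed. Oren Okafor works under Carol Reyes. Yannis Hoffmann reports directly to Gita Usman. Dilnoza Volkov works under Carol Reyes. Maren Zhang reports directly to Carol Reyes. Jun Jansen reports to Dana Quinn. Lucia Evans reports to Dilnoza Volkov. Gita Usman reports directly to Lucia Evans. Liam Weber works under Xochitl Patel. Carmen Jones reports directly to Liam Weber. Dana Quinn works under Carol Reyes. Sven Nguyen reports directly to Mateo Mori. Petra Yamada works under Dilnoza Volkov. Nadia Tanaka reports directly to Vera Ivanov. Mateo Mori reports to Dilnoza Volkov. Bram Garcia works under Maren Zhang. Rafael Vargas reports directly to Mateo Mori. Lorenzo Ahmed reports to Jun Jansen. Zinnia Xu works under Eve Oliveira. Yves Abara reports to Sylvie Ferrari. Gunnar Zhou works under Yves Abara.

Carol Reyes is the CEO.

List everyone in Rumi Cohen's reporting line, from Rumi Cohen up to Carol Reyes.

Rumi Cohen -> Zinnia Xu -> Eve Oliveira -> Dilnoza Volkov -> Carol Reyes

Rumi Cohen reports to Zinnia Xu. Zinnia Xu reports to Eve Oliveira. Eve Oliveira reports to Dilnoza Volkov. Dilnoza Volkov reports to Carol Reyes. Carol Reyes is at the top.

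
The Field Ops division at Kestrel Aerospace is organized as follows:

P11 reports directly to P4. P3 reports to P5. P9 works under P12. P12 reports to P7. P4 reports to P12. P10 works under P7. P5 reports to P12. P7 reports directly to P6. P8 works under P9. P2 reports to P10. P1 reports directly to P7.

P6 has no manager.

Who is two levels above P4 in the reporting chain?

P4 reports to P12, and P12 reports to P7. So P4's skip-level manager is P7.

P7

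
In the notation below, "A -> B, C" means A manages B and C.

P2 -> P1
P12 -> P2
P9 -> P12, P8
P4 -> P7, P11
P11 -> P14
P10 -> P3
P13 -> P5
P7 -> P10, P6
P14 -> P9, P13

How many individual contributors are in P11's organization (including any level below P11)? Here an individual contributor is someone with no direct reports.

3

The people in P11's organization with no one reporting to them are P5, P8, P1. That is 3.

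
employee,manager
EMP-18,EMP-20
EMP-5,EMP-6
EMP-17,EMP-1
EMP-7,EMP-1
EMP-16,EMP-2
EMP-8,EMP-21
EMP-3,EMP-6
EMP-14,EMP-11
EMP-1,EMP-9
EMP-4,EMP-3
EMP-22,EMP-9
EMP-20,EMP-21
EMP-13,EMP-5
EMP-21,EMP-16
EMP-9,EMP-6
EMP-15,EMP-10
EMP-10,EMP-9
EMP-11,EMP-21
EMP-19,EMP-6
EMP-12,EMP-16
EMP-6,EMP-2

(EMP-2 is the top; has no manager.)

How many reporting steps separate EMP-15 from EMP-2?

Chain from EMP-15 up to EMP-2: EMP-15 → EMP-10 → EMP-9 → EMP-6 → EMP-2. That is 4 steps up, so EMP-15 is 4 levels below EMP-2.

4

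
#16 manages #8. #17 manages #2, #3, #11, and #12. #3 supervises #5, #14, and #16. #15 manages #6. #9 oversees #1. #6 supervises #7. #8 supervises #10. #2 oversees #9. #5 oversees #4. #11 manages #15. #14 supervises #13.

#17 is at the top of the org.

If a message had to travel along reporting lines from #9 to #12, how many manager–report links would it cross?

3

#9 is 2 levels below #17, and #12 is 1 level below #17 (their lowest common manager). The shortest path runs up from #9 to #17 and back down to #12: 2 + 1 = 3 links.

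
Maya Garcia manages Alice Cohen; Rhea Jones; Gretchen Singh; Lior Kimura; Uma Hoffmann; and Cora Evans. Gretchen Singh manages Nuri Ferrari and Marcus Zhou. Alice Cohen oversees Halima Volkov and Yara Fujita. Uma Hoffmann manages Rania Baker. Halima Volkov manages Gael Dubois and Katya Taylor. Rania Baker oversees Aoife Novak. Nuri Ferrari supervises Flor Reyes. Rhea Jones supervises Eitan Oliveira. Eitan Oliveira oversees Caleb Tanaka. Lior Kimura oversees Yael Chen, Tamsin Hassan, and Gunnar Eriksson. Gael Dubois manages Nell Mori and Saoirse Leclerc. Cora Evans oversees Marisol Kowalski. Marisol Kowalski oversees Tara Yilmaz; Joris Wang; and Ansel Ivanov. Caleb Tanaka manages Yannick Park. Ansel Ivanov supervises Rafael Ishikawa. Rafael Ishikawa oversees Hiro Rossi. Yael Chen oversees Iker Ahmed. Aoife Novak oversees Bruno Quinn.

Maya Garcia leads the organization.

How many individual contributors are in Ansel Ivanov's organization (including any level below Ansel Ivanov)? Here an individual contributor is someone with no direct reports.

The only person in Ansel Ivanov's organization with no one reporting to them is Hiro Rossi. That is 1.

1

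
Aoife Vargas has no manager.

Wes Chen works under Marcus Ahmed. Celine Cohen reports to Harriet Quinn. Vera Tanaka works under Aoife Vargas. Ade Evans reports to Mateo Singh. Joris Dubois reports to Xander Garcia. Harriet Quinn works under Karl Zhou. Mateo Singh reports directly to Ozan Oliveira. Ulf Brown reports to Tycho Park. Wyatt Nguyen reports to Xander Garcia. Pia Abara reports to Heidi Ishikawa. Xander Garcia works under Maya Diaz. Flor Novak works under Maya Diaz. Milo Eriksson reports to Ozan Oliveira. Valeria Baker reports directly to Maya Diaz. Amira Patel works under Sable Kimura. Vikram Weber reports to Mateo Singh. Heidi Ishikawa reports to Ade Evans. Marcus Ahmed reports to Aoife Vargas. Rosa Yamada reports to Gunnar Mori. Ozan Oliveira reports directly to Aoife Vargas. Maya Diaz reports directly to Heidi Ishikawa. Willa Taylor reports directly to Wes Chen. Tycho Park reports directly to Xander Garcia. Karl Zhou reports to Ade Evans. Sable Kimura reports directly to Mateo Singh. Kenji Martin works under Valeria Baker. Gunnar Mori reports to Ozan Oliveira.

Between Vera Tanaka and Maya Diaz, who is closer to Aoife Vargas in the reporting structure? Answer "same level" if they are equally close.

Vera Tanaka is 1 level below Aoife Vargas; Maya Diaz is 5. Vera Tanaka is higher.

Vera Tanaka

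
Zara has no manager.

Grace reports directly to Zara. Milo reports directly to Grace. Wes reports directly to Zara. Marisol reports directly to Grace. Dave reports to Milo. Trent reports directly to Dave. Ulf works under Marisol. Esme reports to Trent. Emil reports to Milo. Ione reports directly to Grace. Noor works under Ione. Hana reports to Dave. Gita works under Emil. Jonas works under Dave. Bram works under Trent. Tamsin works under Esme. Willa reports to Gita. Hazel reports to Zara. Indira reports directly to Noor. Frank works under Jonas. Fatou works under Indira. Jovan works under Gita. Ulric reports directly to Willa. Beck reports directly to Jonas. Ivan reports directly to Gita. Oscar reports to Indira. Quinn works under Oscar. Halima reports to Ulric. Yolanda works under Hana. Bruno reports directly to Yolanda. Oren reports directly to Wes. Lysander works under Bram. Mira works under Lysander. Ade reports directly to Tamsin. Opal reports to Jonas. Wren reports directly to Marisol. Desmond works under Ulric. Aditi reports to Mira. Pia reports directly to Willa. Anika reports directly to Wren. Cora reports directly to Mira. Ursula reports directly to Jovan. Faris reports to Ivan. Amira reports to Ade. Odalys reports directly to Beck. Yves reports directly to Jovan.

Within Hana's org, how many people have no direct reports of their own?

The only person in Hana's organization with no one reporting to them is Bruno. That is 1.

1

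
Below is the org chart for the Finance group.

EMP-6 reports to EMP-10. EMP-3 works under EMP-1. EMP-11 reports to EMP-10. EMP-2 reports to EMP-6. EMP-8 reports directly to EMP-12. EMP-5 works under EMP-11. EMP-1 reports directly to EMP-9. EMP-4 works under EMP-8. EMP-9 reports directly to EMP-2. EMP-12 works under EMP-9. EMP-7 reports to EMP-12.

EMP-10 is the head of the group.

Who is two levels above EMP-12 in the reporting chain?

EMP-12 reports to EMP-9, and EMP-9 reports to EMP-2. So EMP-12's skip-level manager is EMP-2.

EMP-2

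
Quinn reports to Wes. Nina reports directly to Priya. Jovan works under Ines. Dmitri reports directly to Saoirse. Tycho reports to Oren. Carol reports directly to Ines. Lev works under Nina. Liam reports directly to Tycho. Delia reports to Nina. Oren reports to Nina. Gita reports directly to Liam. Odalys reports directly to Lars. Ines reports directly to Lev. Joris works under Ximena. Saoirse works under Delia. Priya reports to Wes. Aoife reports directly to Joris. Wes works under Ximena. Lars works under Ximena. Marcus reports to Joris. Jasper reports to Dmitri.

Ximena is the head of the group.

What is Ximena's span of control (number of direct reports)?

Ximena directly manages Wes, Joris, Lars. That is 3 direct reports.

3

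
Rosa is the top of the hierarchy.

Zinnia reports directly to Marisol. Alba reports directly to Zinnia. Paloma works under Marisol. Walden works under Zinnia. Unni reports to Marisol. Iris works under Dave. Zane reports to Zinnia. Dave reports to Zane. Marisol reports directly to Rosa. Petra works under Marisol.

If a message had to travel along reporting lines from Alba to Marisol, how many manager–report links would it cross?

2

Alba is in Marisol's organization: the chain from Alba up to Marisol is Alba → Zinnia → Marisol, which is 2 links.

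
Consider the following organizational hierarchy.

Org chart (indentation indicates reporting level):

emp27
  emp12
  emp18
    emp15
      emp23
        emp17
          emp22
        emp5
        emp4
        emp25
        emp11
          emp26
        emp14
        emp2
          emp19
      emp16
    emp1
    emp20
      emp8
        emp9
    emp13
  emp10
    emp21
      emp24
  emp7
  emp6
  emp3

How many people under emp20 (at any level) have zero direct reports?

1

The only person in emp20's organization with no one reporting to them is emp9. That is 1.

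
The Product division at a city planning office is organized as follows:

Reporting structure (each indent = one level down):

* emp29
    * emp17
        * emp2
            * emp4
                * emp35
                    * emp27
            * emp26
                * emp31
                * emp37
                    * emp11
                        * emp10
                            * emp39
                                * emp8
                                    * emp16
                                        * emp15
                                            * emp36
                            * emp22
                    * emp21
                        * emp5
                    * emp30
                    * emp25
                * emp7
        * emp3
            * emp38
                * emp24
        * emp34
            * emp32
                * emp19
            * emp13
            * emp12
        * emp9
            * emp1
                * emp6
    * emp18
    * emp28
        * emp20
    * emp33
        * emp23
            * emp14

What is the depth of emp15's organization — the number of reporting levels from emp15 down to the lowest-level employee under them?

1

The longest chain under emp15 runs emp15 → emp36, which is 1 level below emp15.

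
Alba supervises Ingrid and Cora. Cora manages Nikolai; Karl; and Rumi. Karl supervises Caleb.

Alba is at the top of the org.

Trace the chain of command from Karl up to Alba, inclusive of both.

Karl -> Cora -> Alba

Karl reports to Cora. Cora reports to Alba. Alba is at the top.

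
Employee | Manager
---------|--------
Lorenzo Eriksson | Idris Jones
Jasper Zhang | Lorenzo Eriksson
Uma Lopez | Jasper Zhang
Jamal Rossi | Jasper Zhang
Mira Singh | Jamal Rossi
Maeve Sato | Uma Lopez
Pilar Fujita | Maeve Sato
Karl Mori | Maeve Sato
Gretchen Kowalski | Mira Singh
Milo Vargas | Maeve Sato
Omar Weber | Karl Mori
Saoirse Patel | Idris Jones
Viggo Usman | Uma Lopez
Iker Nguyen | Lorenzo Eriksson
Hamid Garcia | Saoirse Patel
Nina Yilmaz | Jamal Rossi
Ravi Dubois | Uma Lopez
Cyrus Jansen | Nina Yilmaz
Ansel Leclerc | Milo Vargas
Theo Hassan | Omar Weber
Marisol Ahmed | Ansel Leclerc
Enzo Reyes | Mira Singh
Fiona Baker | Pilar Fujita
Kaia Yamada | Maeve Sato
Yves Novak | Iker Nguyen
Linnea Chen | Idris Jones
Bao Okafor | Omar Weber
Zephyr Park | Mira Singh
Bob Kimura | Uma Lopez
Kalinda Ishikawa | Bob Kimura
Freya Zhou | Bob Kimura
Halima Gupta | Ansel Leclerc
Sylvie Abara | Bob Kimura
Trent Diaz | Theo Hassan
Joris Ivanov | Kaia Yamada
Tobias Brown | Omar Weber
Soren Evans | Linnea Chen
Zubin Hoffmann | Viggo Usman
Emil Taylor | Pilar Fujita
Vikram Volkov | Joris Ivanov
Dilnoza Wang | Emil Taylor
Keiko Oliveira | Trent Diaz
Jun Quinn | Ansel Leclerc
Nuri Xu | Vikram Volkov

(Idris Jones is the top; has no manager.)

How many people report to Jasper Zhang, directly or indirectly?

Jasper Zhang directly manages Uma Lopez, Jamal Rossi. Under Uma Lopez: Bob Kimura, Sylvie Abara, Freya Zhou, Kalinda Ishikawa, Ravi Dubois, Viggo Usman, Zubin Hoffmann, Maeve Sato, Kaia Yamada, Joris Ivanov, Vikram Volkov, Nuri Xu, Milo Vargas, Ansel Leclerc, Jun Quinn, Halima Gupta, Marisol Ahmed, Karl Mori, Omar Weber, Tobias Brown, Bao Okafor, Theo Hassan, Trent Diaz, Keiko Oliveira, Pilar Fujita, Emil Taylor, Dilnoza Wang, Fiona Baker (28). Under Jamal Rossi: Nina Yilmaz, Cyrus Jansen, Mira Singh, Zephyr Park, Enzo Reyes, Gretchen Kowalski (6). So Jasper Zhang's organization is 2 direct reports plus everyone under them: 29 + 7 = 36.

36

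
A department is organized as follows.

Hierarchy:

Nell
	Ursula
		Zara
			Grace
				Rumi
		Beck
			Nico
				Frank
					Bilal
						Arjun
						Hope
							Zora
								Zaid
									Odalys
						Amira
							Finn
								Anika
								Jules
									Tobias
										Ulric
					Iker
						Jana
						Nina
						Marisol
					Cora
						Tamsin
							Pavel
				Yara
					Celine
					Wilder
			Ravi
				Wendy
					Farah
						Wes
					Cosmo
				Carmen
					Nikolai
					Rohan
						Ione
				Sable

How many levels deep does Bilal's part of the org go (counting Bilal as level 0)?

5

The longest chain under Bilal runs Bilal → Amira → Finn → Jules → Tobias → Ulric, which is 5 levels below Bilal.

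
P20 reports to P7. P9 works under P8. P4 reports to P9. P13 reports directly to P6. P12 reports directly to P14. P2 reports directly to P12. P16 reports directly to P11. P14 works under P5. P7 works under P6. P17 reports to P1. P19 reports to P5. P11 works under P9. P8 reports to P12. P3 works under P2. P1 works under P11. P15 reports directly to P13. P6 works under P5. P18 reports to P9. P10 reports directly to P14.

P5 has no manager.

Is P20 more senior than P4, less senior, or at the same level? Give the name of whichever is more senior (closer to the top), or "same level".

P20

P20 is 3 levels below P5; P4 is 5. P20 is higher.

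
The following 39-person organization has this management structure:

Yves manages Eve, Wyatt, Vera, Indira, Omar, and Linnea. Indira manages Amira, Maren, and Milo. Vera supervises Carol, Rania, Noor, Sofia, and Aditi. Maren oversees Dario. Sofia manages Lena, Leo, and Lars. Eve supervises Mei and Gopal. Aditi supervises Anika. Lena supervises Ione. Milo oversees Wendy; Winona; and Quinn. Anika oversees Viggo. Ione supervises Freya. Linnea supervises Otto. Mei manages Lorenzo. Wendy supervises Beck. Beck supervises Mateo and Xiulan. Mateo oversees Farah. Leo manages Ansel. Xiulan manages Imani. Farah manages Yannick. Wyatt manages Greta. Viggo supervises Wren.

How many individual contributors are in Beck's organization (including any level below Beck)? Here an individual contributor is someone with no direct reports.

The people in Beck's organization with no one reporting to them are Imani, Yannick. That is 2.

2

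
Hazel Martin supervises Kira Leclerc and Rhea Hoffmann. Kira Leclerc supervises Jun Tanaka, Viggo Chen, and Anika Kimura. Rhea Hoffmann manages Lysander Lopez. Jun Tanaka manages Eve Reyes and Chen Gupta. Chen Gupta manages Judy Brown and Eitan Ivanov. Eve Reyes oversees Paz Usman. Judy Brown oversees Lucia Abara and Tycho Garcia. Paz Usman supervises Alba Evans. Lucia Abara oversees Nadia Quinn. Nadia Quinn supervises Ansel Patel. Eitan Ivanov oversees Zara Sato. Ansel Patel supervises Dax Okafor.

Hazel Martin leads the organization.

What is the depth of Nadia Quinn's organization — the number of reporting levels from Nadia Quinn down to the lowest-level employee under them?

2

The longest chain under Nadia Quinn runs Nadia Quinn → Ansel Patel → Dax Okafor, which is 2 levels below Nadia Quinn.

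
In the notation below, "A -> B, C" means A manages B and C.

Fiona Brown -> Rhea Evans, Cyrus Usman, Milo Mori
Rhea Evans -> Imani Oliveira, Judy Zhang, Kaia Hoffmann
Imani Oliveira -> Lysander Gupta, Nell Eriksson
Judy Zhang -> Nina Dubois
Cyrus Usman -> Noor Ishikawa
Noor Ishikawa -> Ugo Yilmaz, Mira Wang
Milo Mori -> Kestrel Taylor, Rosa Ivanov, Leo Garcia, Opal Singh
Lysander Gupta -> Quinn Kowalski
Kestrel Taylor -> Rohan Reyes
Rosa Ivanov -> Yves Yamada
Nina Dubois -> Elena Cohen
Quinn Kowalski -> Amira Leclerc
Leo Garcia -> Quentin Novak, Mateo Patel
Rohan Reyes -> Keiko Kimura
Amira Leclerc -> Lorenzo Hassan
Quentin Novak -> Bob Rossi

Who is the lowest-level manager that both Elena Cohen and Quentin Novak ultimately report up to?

Elena Cohen's chain of managers is Nina Dubois, Judy Zhang, Rhea Evans, Fiona Brown. Quentin Novak's chain of managers is Leo Garcia, Milo Mori, Fiona Brown. The first manager that appears in both chains is Fiona Brown.

Fiona Brown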